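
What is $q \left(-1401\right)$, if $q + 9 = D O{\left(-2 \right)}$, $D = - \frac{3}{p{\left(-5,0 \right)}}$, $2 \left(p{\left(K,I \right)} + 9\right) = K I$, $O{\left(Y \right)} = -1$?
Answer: $13076$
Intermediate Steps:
$p{\left(K,I \right)} = -9 + \frac{I K}{2}$ ($p{\left(K,I \right)} = -9 + \frac{K I}{2} = -9 + \frac{I K}{2}$)
$D = \frac{1}{3}$ ($D = - \frac{3}{-9 + \frac{1}{2} \cdot 0 \left(-5\right)} = - \frac{3}{-9 + 0} = - \frac{3}{-9} = \left(-3\right) \left(- \frac{1}{9}\right) = \frac{1}{3} \approx 0.33333$)
$q = - \frac{28}{3}$ ($q = -9 + \frac{1}{3} \left(-1\right) = -9 - \frac{1}{3} = - \frac{28}{3} \approx -9.3333$)
$q \left(-1401\right) = \left(- \frac{28}{3}\right) \left(-1401\right) = 13076$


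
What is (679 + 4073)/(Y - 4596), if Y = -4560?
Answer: -396/763 ≈ -0.51900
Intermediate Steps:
(679 + 4073)/(Y - 4596) = (679 + 4073)/(-4560 - 4596) = 4752/(-9156) = 4752*(-1/9156) = -396/763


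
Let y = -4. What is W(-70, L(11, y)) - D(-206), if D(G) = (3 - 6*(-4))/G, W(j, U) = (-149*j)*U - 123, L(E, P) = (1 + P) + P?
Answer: -15065371/206 ≈ -73133.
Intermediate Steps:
L(E, P) = 1 + 2*P
W(j, U) = -123 - 149*U*j (W(j, U) = -149*U*j - 123 = -123 - 149*U*j)
D(G) = 27/G (D(G) = (3 + 24)/G = 27/G)
W(-70, L(11, y)) - D(-206) = (-123 - 149*(1 + 2*(-4))*(-70)) - 27/(-206) = (-123 - 149*(1 - 8)*(-70)) - 27*(-1)/206 = (-123 - 149*(-7)*(-70)) - 1*(-27/206) = (-123 - 73010) + 27/206 = -73133 + 27/206 = -15065371/206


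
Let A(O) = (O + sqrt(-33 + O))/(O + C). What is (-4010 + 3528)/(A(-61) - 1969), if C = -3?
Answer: 3885459840/15864662119 - 30848*I*sqrt(94)/15864662119 ≈ 0.24491 - 1.8852e-5*I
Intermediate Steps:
A(O) = (O + sqrt(-33 + O))/(-3 + O) (A(O) = (O + sqrt(-33 + O))/(O - 3) = (O + sqrt(-33 + O))/(-3 + O))
(-4010 + 3528)/(A(-61) - 1969) = (-4010 + 3528)/((-61 + sqrt(-33 - 61))/(-3 - 61) - 1969) = -482/((-61 + sqrt(-94))/(-64) - 1969) = -482/(-(-61 + I*sqrt(94))/64 - 1969) = -482/((61/64 - I*sqrt(94)/64) - 1969) = -482/(-125955/64 - I*sqrt(94)/64)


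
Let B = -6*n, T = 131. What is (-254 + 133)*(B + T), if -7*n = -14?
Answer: -14399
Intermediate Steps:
n = 2 (n = -⅐*(-14) = 2)
B = -12 (B = -6*2 = -12)
(-254 + 133)*(B + T) = (-254 + 133)*(-12 + 131) = -121*119 = -14399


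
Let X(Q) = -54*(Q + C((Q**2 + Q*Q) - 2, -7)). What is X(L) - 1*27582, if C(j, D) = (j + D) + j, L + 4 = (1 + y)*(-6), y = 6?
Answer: -481560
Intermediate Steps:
L = -46 (L = -4 + (1 + 6)*(-6) = -4 + 7*(-6) = -4 - 42 = -46)
C(j, D) = D + 2*j (C(j, D) = (D + j) + j = D + 2*j)
X(Q) = 594 - 216*Q**2 - 54*Q (X(Q) = -54*(Q + (-7 + 2*((Q**2 + Q*Q) - 2))) = -54*(Q + (-7 + 2*((Q**2 + Q**2) - 2))) = -54*(Q + (-7 + 2*(2*Q**2 - 2))) = -54*(Q + (-7 + 2*(-2 + 2*Q**2))) = -54*(Q + (-7 + (-4 + 4*Q**2))) = -54*(Q + (-11 + 4*Q**2)) = -54*(-11 + Q + 4*Q**2) = 594 - 216*Q**2 - 54*Q)
X(L) - 1*27582 = (594 - 216*(-46)**2 - 54*(-46)) - 1*27582 = (594 - 216*2116 + 2484) - 27582 = (594 - 457056 + 2484) - 27582 = -453978 - 27582 = -481560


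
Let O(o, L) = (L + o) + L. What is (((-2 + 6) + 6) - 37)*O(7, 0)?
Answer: -189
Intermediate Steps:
O(o, L) = o + 2*L
(((-2 + 6) + 6) - 37)*O(7, 0) = (((-2 + 6) + 6) - 37)*(7 + 2*0) = ((4 + 6) - 37)*(7 + 0) = (10 - 37)*7 = -27*7 = -189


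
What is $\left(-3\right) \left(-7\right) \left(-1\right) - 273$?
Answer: $-294$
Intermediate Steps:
$\left(-3\right) \left(-7\right) \left(-1\right) - 273 = 21 \left(-1\right) - 273 = -21 - 273 = -294$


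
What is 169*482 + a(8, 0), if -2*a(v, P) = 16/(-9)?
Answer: 733130/9 ≈ 81459.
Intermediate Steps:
a(v, P) = 8/9 (a(v, P) = -8/(-9) = -8*(-1)/9 = -½*(-16/9) = 8/9)
169*482 + a(8, 0) = 169*482 + 8/9 = 81458 + 8/9 = 733130/9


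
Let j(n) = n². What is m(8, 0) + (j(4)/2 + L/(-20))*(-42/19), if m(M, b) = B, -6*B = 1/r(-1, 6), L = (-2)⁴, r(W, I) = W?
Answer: -8977/570 ≈ -15.749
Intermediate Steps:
L = 16
B = ⅙ (B = -⅙/(-1) = -⅙*(-1) = ⅙ ≈ 0.16667)
m(M, b) = ⅙
m(8, 0) + (j(4)/2 + L/(-20))*(-42/19) = ⅙ + (4²/2 + 16/(-20))*(-42/19) = ⅙ + (16*(½) + 16*(-1/20))*(-42*1/19) = ⅙ + (8 - ⅘)*(-42/19) = ⅙ + (36/5)*(-42/19) = ⅙ - 1512/95 = -8977/570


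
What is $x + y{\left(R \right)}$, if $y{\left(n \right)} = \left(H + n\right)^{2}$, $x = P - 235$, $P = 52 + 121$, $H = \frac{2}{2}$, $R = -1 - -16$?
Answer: $194$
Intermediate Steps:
$R = 15$ ($R = -1 + 16 = 15$)
$H = 1$ ($H = 2 \cdot \frac{1}{2} = 1$)
$P = 173$
$x = -62$ ($x = 173 - 235 = -62$)
$y{\left(n \right)} = \left(1 + n\right)^{2}$
$x + y{\left(R \right)} = -62 + \left(1 + 15\right)^{2} = -62 + 16^{2} = -62 + 256 = 194$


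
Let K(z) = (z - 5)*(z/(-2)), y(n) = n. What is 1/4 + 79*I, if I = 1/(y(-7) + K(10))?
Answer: -71/32 ≈ -2.2188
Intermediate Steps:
K(z) = -z*(-5 + z)/2 (K(z) = (-5 + z)*(z*(-1/2)) = (-5 + z)*(-z/2) = -z*(-5 + z)/2)
I = -1/32 (I = 1/(-7 + (1/2)*10*(5 - 1*10)) = 1/(-7 + (1/2)*10*(5 - 10)) = 1/(-7 + (1/2)*10*(-5)) = 1/(-7 - 25) = 1/(-32) = -1/32 ≈ -0.031250)
1/4 + 79*I = 1/4 + 79*(-1/32) = 1/4 - 79/32 = -71/32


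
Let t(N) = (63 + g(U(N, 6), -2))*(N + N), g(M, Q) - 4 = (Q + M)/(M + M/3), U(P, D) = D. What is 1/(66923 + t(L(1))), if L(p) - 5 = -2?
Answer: 1/67328 ≈ 1.4853e-5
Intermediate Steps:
L(p) = 3 (L(p) = 5 - 2 = 3)
g(M, Q) = 4 + 3*(M + Q)/(4*M) (g(M, Q) = 4 + (Q + M)/(M + M/3) = 4 + (M + Q)/(M + M*(⅓)) = 4 + (M + Q)/(M + M/3) = 4 + (M + Q)/((4*M/3)) = 4 + (M + Q)*(3/(4*M)) = 4 + 3*(M + Q)/(4*M))
t(N) = 135*N (t(N) = (63 + (¼)*(3*(-2) + 19*6)/6)*(N + N) = (63 + (¼)*(⅙)*(-6 + 114))*(2*N) = (63 + (¼)*(⅙)*108)*(2*N) = (63 + 9/2)*(2*N) = 135*(2*N)/2 = 135*N)
1/(66923 + t(L(1))) = 1/(66923 + 135*3) = 1/(66923 + 405) = 1/67328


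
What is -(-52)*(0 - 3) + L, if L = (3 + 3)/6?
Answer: -155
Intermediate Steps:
L = 1 (L = 6*(⅙) = 1)
-(-52)*(0 - 3) + L = -(-52)*(0 - 3) + 1 = -(-52)*(-3) + 1 = -13*12 + 1 = -156 + 1 = -155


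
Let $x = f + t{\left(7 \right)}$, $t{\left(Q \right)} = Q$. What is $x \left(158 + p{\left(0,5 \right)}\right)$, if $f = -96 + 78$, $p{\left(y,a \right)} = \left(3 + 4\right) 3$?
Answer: $-1969$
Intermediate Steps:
$p{\left(y,a \right)} = 21$ ($p{\left(y,a \right)} = 7 \cdot 3 = 21$)
$f = -18$
$x = -11$ ($x = -18 + 7 = -11$)
$x \left(158 + p{\left(0,5 \right)}\right) = - 11 \left(158 + 21\right) = \left(-11\right) 179 = -1969$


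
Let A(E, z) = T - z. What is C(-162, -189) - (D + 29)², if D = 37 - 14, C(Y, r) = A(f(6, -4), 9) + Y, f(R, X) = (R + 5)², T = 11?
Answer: -2864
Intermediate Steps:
f(R, X) = (5 + R)²
A(E, z) = 11 - z
C(Y, r) = 2 + Y (C(Y, r) = (11 - 1*9) + Y = (11 - 9) + Y = 2 + Y)
D = 23
C(-162, -189) - (D + 29)² = (2 - 162) - (23 + 29)² = -160 - 1*52² = -160 - 1*2704 = -160 - 2704 = -2864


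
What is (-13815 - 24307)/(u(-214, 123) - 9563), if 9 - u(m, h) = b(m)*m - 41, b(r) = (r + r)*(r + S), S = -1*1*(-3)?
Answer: -38122/19316399 ≈ -0.0019736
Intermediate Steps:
S = 3 (S = -1*(-3) = 3)
b(r) = 2*r*(3 + r) (b(r) = (r + r)*(r + 3) = (2*r)*(3 + r) = 2*r*(3 + r))
u(m, h) = 50 - 2*m²*(3 + m) (u(m, h) = 9 - ((2*m*(3 + m))*m - 41) = 9 - (2*m²*(3 + m) - 41) = 9 - (-41 + 2*m²*(3 + m)) = 9 + (41 - 2*m²*(3 + m)) = 50 - 2*m²*(3 + m))
(-13815 - 24307)/(u(-214, 123) - 9563) = (-13815 - 24307)/((50 - 2*(-214)²*(3 - 214)) - 9563) = -38122/((50 - 2*45796*(-211)) - 9563) = -38122/((50 + 19325912) - 9563) = -38122/(19325962 - 9563) = -38122/19316399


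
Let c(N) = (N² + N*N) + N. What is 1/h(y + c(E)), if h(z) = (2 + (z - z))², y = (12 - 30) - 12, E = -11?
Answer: ¼ ≈ 0.25000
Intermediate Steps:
c(N) = N + 2*N² (c(N) = (N² + N²) + N = 2*N² + N = N + 2*N²)
y = -30 (y = -18 - 12 = -30)
h(z) = 4 (h(z) = (2 + 0)² = 2² = 4)
1/h(y + c(E)) = 1/4 = ¼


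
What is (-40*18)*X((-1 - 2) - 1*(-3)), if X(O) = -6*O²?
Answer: 0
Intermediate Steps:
(-40*18)*X((-1 - 2) - 1*(-3)) = (-40*18)*(-6*((-1 - 2) - 1*(-3))²) = -(-4320)*(-3 + 3)² = -(-4320)*0² = -(-4320)*0 = -720*0 = 0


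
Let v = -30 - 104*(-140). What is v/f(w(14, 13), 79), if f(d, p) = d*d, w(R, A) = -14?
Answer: 7265/98 ≈ 74.133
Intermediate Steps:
v = 14530 (v = -30 + 14560 = 14530)
f(d, p) = d²
v/f(w(14, 13), 79) = 14530/((-14)²) = 14530/196 = 14530*(1/196) = 7265/98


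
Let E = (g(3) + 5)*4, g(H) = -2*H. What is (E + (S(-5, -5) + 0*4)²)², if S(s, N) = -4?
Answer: 144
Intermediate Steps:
E = -4 (E = (-2*3 + 5)*4 = (-6 + 5)*4 = -1*4 = -4)
(E + (S(-5, -5) + 0*4)²)² = (-4 + (-4 + 0*4)²)² = (-4 + (-4 + 0)²)² = (-4 + (-4)²)² = (-4 + 16)² = 12² = 144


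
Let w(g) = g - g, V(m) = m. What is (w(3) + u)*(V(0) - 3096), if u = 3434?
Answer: -10631664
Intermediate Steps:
w(g) = 0
(w(3) + u)*(V(0) - 3096) = (0 + 3434)*(0 - 3096) = 3434*(-3096) = -10631664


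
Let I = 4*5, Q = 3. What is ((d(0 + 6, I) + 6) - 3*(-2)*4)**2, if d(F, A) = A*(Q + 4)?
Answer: 28900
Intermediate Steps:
I = 20
d(F, A) = 7*A (d(F, A) = A*(3 + 4) = A*7 = 7*A)
((d(0 + 6, I) + 6) - 3*(-2)*4)**2 = ((7*20 + 6) - 3*(-2)*4)**2 = ((140 + 6) + 6*4)**2 = (146 + 24)**2 = 170**2 = 28900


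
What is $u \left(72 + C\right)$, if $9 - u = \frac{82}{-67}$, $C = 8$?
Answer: $\frac{54800}{67} \approx 817.91$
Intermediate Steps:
$u = \frac{685}{67}$ ($u = 9 - \frac{82}{-67} = 9 - 82 \left(- \frac{1}{67}\right) = 9 - - \frac{82}{67} = 9 + \frac{82}{67} = \frac{685}{67} \approx 10.224$)
$u \left(72 + C\right) = \frac{685 \left(72 + 8\right)}{67} = \frac{685}{67} \cdot 80 = \frac{54800}{67}$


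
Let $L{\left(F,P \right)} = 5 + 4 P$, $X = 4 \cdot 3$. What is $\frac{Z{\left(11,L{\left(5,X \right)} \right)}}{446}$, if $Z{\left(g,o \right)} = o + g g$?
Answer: $\frac{87}{223} \approx 0.39013$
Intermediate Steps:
$X = 12$
$Z{\left(g,o \right)} = o + g^{2}$
$\frac{Z{\left(11,L{\left(5,X \right)} \right)}}{446} = \frac{\left(5 + 4 \cdot 12\right) + 11^{2}}{446} = \left(\left(5 + 48\right) + 121\right) \frac{1}{446} = \left(53 + 121\right) \frac{1}{446} = 174 \cdot \frac{1}{446} = \frac{87}{223}$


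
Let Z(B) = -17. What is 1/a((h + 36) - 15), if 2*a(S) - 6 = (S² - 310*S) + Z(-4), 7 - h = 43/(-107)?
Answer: -11449/45847024 ≈ -0.00024972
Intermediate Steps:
h = 792/107 (h = 7 - 43/(-107) = 7 - 43*(-1)/107 = 7 - 1*(-43/107) = 7 + 43/107 = 792/107 ≈ 7.4019)
a(S) = -11/2 + S²/2 - 155*S (a(S) = 3 + ((S² - 310*S) - 17)/2 = 3 + (-17 + S² - 310*S)/2 = 3 + (-17/2 + S²/2 - 155*S) = -11/2 + S²/2 - 155*S)
1/a((h + 36) - 15) = 1/(-11/2 + ((792/107 + 36) - 15)²/2 - 155*((792/107 + 36) - 15)) = 1/(-11/2 + (4644/107 - 15)²/2 - 155*(4644/107 - 15)) = 1/(-11/2 + (3039/107)²/2 - 155*3039/107) = 1/(-11/2 + (½)*(9235521/11449) - 471045/107) = 1/(-11/2 + 9235521/22898 - 471045/107) = 1/(-45847024/11449) = -11449/45847024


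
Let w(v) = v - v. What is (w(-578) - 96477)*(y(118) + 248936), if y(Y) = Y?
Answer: -24027982758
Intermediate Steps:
w(v) = 0
(w(-578) - 96477)*(y(118) + 248936) = (0 - 96477)*(118 + 248936) = -96477*249054 = -24027982758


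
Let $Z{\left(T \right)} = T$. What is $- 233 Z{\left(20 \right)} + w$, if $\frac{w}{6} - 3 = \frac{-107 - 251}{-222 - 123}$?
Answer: $- \frac{533114}{115} \approx -4635.8$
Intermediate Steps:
$w = \frac{2786}{115}$ ($w = 18 + 6 \frac{-107 - 251}{-222 - 123} = 18 + 6 \left(- \frac{358}{-345}\right) = 18 + 6 \left(\left(-358\right) \left(- \frac{1}{345}\right)\right) = 18 + 6 \cdot \frac{358}{345} = 18 + \frac{716}{115} = \frac{2786}{115} \approx 24.226$)
$- 233 Z{\left(20 \right)} + w = \left(-233\right) 20 + \frac{2786}{115} = -4660 + \frac{2786}{115} = - \frac{533114}{115}$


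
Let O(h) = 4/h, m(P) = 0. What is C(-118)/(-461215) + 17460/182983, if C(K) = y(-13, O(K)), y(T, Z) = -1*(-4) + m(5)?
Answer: 8052081968/84394504345 ≈ 0.095410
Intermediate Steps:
y(T, Z) = 4 (y(T, Z) = -1*(-4) + 0 = 4 + 0 = 4)
C(K) = 4
C(-118)/(-461215) + 17460/182983 = 4/(-461215) + 17460/182983 = 4*(-1/461215) + 17460*(1/182983) = -4/461215 + 17460/182983 = 8052081968/84394504345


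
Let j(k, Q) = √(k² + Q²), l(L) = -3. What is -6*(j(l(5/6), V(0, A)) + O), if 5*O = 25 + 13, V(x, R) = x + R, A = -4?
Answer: -378/5 ≈ -75.600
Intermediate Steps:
V(x, R) = R + x
O = 38/5 (O = (25 + 13)/5 = (⅕)*38 = 38/5 ≈ 7.6000)
j(k, Q) = √(Q² + k²)
-6*(j(l(5/6), V(0, A)) + O) = -6*(√((-4 + 0)² + (-3)²) + 38/5) = -6*(√((-4)² + 9) + 38/5) = -6*(√(16 + 9) + 38/5) = -6*(√25 + 38/5) = -6*(5 + 38/5) = -6*63/5 = -378/5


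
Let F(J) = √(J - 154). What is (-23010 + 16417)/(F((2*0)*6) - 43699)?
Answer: 288107507/1909602755 + 6593*I*√154/1909602755 ≈ 0.15087 + 4.2845e-5*I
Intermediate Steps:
F(J) = √(-154 + J)
(-23010 + 16417)/(F((2*0)*6) - 43699) = (-23010 + 16417)/(√(-154 + (2*0)*6) - 43699) = -6593/(√(-154 + 0*6) - 43699) = -6593/(√(-154 + 0) - 43699) = -6593/(√(-154) - 43699) = -6593/(I*√154 - 43699) = -6593/(-43699 + I*√154)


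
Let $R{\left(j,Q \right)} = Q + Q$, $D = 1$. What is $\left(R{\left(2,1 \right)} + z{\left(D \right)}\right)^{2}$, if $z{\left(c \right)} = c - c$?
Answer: $4$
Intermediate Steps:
$z{\left(c \right)} = 0$
$R{\left(j,Q \right)} = 2 Q$
$\left(R{\left(2,1 \right)} + z{\left(D \right)}\right)^{2} = \left(2 \cdot 1 + 0\right)^{2} = \left(2 + 0\right)^{2} = 2^{2} = 4$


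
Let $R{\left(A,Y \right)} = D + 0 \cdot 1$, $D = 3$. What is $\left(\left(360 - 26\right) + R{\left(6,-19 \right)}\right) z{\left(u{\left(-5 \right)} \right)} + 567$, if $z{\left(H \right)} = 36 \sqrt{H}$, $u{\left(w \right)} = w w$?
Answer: $61227$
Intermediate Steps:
$R{\left(A,Y \right)} = 3$ ($R{\left(A,Y \right)} = 3 + 0 \cdot 1 = 3 + 0 = 3$)
$u{\left(w \right)} = w^{2}$
$\left(\left(360 - 26\right) + R{\left(6,-19 \right)}\right) z{\left(u{\left(-5 \right)} \right)} + 567 = \left(\left(360 - 26\right) + 3\right) 36 \sqrt{\left(-5\right)^{2}} + 567 = \left(334 + 3\right) 36 \sqrt{25} + 567 = 337 \cdot 36 \cdot 5 + 567 = 337 \cdot 180 + 567 = 60660 + 567 = 61227$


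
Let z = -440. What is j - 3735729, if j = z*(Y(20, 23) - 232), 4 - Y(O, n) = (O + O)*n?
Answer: -3230609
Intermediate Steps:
Y(O, n) = 4 - 2*O*n (Y(O, n) = 4 - (O + O)*n = 4 - 2*O*n)
j = 505120 (j = -440*((4 - 2*20*23) - 232) = -440*((4 - 920) - 232) = -440*(-916 - 232) = -440*(-1148) = 505120)
j - 3735729 = 505120 - 3735729 = -3230609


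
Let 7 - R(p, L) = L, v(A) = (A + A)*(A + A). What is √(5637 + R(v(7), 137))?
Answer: √5507 ≈ 74.209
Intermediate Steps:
v(A) = 4*A² (v(A) = (2*A)*(2*A) = 4*A²)
R(p, L) = 7 - L
√(5637 + R(v(7), 137)) = √(5637 + (7 - 1*137)) = √(5637 + (7 - 137)) = √(5637 - 130) = √5507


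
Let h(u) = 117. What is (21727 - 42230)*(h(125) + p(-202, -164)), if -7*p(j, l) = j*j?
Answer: 117116065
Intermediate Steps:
p(j, l) = -j²/7 (p(j, l) = -j*j/7 = -j²/7)
(21727 - 42230)*(h(125) + p(-202, -164)) = (21727 - 42230)*(117 - ⅐*(-202)²) = -20503*(117 - ⅐*40804) = -20503*(117 - 40804/7) = -20503*(-39985/7) = 117116065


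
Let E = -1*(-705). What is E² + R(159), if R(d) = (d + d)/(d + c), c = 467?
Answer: 155568984/313 ≈ 4.9703e+5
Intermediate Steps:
E = 705
R(d) = 2*d/(467 + d) (R(d) = (d + d)/(d + 467) = (2*d)/(467 + d) = 2*d/(467 + d))
E² + R(159) = 705² + 2*159/(467 + 159) = 497025 + 2*159/626 = 497025 + 2*159*(1/626) = 497025 + 159/313 = 155568984/313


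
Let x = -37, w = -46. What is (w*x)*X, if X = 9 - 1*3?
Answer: 10212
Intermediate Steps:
X = 6 (X = 9 - 3 = 6)
(w*x)*X = -46*(-37)*6 = 1702*6 = 10212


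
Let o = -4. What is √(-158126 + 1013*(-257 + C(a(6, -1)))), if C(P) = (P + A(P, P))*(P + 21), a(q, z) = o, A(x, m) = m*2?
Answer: I*√625119 ≈ 790.64*I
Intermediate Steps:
A(x, m) = 2*m
a(q, z) = -4
C(P) = 3*P*(21 + P) (C(P) = (P + 2*P)*(P + 21) = (3*P)*(21 + P) = 3*P*(21 + P))
√(-158126 + 1013*(-257 + C(a(6, -1)))) = √(-158126 + 1013*(-257 + 3*(-4)*(21 - 4))) = √(-158126 + 1013*(-257 + 3*(-4)*17)) = √(-158126 + 1013*(-257 - 204)) = √(-158126 + 1013*(-461)) = √(-158126 - 466993) = √(-625119) = I*√625119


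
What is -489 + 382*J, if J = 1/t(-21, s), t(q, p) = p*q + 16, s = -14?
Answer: -75604/155 ≈ -487.77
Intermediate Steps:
t(q, p) = 16 + p*q
J = 1/310 (J = 1/(16 - 14*(-21)) = 1/(16 + 294) = 1/310 ≈ 0.0032258)
-489 + 382*J = -489 + 382*(1/310) = -489 + 191/155 = -75604/155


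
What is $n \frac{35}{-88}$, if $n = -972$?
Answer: $\frac{8505}{22} \approx 386.59$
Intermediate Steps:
$n \frac{35}{-88} = - 972 \frac{35}{-88} = - 972 \cdot 35 \left(- \frac{1}{88}\right) = \left(-972\right) \left(- \frac{35}{88}\right) = \frac{8505}{22}$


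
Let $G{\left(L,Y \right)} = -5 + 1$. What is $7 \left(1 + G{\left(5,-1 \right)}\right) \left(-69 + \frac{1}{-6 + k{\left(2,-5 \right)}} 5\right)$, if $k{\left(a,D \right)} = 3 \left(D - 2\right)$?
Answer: $\frac{13076}{9} \approx 1452.9$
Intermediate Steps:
$G{\left(L,Y \right)} = -4$
$k{\left(a,D \right)} = -6 + 3 D$ ($k{\left(a,D \right)} = 3 \left(-2 + D\right) = -6 + 3 D$)
$7 \left(1 + G{\left(5,-1 \right)}\right) \left(-69 + \frac{1}{-6 + k{\left(2,-5 \right)}} 5\right) = 7 \left(1 - 4\right) \left(-69 + \frac{1}{-6 + \left(-6 + 3 \left(-5\right)\right)} 5\right) = 7 \left(-3\right) \left(-69 + \frac{1}{-6 - 21} \cdot 5\right) = - 21 \left(-69 + \frac{1}{-6 - 21} \cdot 5\right) = - 21 \left(-69 + \frac{1}{-27} \cdot 5\right) = - 21 \left(-69 - \frac{5}{27}\right) = \left(-21\right) \left(- \frac{1868}{27}\right) = \frac{13076}{9}$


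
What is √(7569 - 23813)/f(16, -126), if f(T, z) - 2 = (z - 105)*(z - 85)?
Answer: 2*I*√4061/48743 ≈ 0.0026148*I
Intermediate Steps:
f(T, z) = 2 + (-105 + z)*(-85 + z) (f(T, z) = 2 + (z - 105)*(z - 85) = 2 + (-105 + z)*(-85 + z))
√(7569 - 23813)/f(16, -126) = √(7569 - 23813)/(8927 + (-126)² - 190*(-126)) = √(-16244)/(8927 + 15876 + 23940) = (2*I*√4061)/48743 = (2*I*√4061)*(1/48743) = 2*I*√4061/48743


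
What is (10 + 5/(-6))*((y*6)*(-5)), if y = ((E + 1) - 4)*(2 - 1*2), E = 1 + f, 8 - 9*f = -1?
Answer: 0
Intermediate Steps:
f = 1 (f = 8/9 - ⅑*(-1) = 8/9 + ⅑ = 1)
E = 2 (E = 1 + 1 = 2)
y = 0 (y = ((2 + 1) - 4)*(2 - 1*2) = (3 - 4)*(2 - 2) = -1*0 = 0)
(10 + 5/(-6))*((y*6)*(-5)) = (10 + 5/(-6))*((0*6)*(-5)) = (10 + 5*(-⅙))*(0*(-5)) = (10 - ⅚)*0 = (55/6)*0 = 0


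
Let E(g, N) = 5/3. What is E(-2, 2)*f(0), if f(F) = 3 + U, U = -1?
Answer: 10/3 ≈ 3.3333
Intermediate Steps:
E(g, N) = 5/3 (E(g, N) = 5*(⅓) = 5/3)
f(F) = 2 (f(F) = 3 - 1 = 2)
E(-2, 2)*f(0) = (5/3)*2 = 10/3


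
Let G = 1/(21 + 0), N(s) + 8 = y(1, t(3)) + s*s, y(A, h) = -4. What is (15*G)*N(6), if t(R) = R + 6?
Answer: 120/7 ≈ 17.143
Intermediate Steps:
t(R) = 6 + R
N(s) = -12 + s² (N(s) = -8 + (-4 + s*s) = -8 + (-4 + s²) = -12 + s²)
G = 1/21 ≈ 0.047619
(15*G)*N(6) = (15*(1/21))*(-12 + 6²) = 5*(-12 + 36)/7 = (5/7)*24 = 120/7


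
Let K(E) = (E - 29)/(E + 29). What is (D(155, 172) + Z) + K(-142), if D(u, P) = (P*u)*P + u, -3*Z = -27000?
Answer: 519198446/113 ≈ 4.5947e+6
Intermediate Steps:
Z = 9000 (Z = -⅓*(-27000) = 9000)
K(E) = (-29 + E)/(29 + E)
D(u, P) = u + u*P² (D(u, P) = u*P² + u = u + u*P²)
(D(155, 172) + Z) + K(-142) = (155*(1 + 172²) + 9000) + (-29 - 142)/(29 - 142) = (155*(1 + 29584) + 9000) - 171/(-113) = (155*29585 + 9000) - 1/113*(-171) = (4585675 + 9000) + 171/113 = 4594675 + 171/113 = 519198446/113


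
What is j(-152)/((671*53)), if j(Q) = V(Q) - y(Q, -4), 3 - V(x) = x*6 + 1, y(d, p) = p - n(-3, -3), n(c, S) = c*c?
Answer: 927/35563 ≈ 0.026066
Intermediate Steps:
n(c, S) = c²
y(d, p) = -9 + p (y(d, p) = p - 1*(-3)² = p - 1*9 = p - 9 = -9 + p)
V(x) = 2 - 6*x (V(x) = 3 - (x*6 + 1) = 3 - (6*x + 1) = 3 - (1 + 6*x) = 3 + (-1 - 6*x) = 2 - 6*x)
j(Q) = 15 - 6*Q (j(Q) = (2 - 6*Q) - (-9 - 4) = (2 - 6*Q) - 1*(-13) = (2 - 6*Q) + 13 = 15 - 6*Q)
j(-152)/((671*53)) = (15 - 6*(-152))/((671*53)) = (15 + 912)/35563 = 927*(1/35563) = 927/35563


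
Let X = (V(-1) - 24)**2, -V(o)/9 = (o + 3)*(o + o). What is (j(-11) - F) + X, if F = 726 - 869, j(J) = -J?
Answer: 298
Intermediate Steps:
V(o) = -18*o*(3 + o) (V(o) = -9*(o + 3)*(o + o) = -9*(3 + o)*2*o = -18*o*(3 + o))
F = -143
X = 144 (X = (-18*(-1)*(3 - 1) - 24)**2 = (-18*(-1)*2 - 24)**2 = (36 - 24)**2 = 12**2 = 144)
(j(-11) - F) + X = (-1*(-11) - 1*(-143)) + 144 = (11 + 143) + 144 = 154 + 144 = 298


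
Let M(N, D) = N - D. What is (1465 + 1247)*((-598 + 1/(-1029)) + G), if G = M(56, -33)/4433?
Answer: -2465862439952/1520519 ≈ -1.6217e+6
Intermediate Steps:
G = 89/4433 (G = (56 - 1*(-33))/4433 = (56 + 33)*(1/4433) = 89*(1/4433) = 89/4433 ≈ 0.020077)
(1465 + 1247)*((-598 + 1/(-1029)) + G) = (1465 + 1247)*((-598 + 1/(-1029)) + 89/4433) = 2712*((-598 - 1/1029) + 89/4433) = 2712*(-615343/1029 + 89/4433) = 2712*(-2727723938/4561557) = -2465862439952/1520519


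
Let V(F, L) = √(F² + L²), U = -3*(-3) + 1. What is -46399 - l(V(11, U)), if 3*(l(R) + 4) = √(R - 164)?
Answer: -46395 - I*√(164 - √221)/3 ≈ -46395.0 - 4.0707*I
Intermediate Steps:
U = 10 (U = 9 + 1 = 10)
l(R) = -4 + √(-164 + R)/3 (l(R) = -4 + √(R - 164)/3 = -4 + √(-164 + R)/3)
-46399 - l(V(11, U)) = -46399 - (-4 + √(-164 + √(11² + 10²))/3) = -46399 - (-4 + √(-164 + √(121 + 100))/3) = -46399 - (-4 + √(-164 + √221)/3) = -46399 + (4 - √(-164 + √221)/3) = -46395 - √(-164 + √221)/3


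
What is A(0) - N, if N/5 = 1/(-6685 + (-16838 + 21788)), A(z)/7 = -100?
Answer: -242899/347 ≈ -700.00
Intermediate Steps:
A(z) = -700 (A(z) = 7*(-100) = -700)
N = -1/347 (N = 5/(-6685 + (-16838 + 21788)) = 5/(-6685 + 4950) = 5/(-1735) = 5*(-1/1735) = -1/347 ≈ -0.0028818)
A(0) - N = -700 - 1*(-1/347) = -700 + 1/347 = -242899/347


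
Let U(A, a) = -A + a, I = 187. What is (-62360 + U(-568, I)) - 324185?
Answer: -385790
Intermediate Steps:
U(A, a) = a - A
(-62360 + U(-568, I)) - 324185 = (-62360 + (187 - 1*(-568))) - 324185 = (-62360 + (187 + 568)) - 324185 = (-62360 + 755) - 324185 = -61605 - 324185 = -385790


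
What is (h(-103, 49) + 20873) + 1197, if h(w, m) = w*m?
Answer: 17023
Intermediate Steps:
h(w, m) = m*w
(h(-103, 49) + 20873) + 1197 = (49*(-103) + 20873) + 1197 = (-5047 + 20873) + 1197 = 15826 + 1197 = 17023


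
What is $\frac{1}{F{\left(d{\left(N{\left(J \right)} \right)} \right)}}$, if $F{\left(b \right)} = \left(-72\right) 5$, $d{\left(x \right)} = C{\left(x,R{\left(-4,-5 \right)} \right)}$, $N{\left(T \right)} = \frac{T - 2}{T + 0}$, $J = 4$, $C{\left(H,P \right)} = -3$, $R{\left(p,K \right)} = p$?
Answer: $- \frac{1}{360} \approx -0.0027778$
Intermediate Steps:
$N{\left(T \right)} = \frac{-2 + T}{T}$
$d{\left(x \right)} = -3$
$F{\left(b \right)} = -360$
$\frac{1}{F{\left(d{\left(N{\left(J \right)} \right)} \right)}} = \frac{1}{-360} = - \frac{1}{360}$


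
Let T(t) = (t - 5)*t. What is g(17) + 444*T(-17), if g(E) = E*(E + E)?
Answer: 166634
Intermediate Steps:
T(t) = t*(-5 + t) (T(t) = (-5 + t)*t = t*(-5 + t))
g(E) = 2*E² (g(E) = E*(2*E) = 2*E²)
g(17) + 444*T(-17) = 2*17² + 444*(-17*(-5 - 17)) = 2*289 + 444*(-17*(-22)) = 578 + 444*374 = 578 + 166056 = 166634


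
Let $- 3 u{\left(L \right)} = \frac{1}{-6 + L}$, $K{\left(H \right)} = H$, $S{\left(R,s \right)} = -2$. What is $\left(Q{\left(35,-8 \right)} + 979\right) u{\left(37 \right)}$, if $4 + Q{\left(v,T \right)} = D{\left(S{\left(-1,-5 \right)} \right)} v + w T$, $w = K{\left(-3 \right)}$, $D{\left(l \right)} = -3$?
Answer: $- \frac{298}{31} \approx -9.6129$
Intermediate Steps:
$w = -3$
$Q{\left(v,T \right)} = -4 - 3 T - 3 v$ ($Q{\left(v,T \right)} = -4 - \left(3 T + 3 v\right) = -4 - 3 T - 3 v$)
$u{\left(L \right)} = - \frac{1}{3 \left(-6 + L\right)}$
$\left(Q{\left(35,-8 \right)} + 979\right) u{\left(37 \right)} = \left(\left(-4 - -24 - 105\right) + 979\right) \left(- \frac{1}{-18 + 3 \cdot 37}\right) = \left(\left(-4 + 24 - 105\right) + 979\right) \left(- \frac{1}{-18 + 111}\right) = \left(-85 + 979\right) \left(- \frac{1}{93}\right) = 894 \left(\left(-1\right) \frac{1}{93}\right) = 894 \left(- \frac{1}{93}\right) = - \frac{298}{31}$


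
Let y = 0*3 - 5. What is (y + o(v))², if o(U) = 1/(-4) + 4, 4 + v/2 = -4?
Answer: 25/16 ≈ 1.5625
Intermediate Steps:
v = -16 (v = -8 + 2*(-4) = -8 - 8 = -16)
o(U) = 15/4 (o(U) = -¼ + 4 = 15/4)
y = -5 (y = 0 - 5 = -5)
(y + o(v))² = (-5 + 15/4)² = (-5/4)² = 25/16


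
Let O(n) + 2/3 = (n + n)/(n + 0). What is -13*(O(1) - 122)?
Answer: 4706/3 ≈ 1568.7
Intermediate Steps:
O(n) = 4/3 (O(n) = -⅔ + (n + n)/(n + 0) = -⅔ + (2*n)/n = -⅔ + 2 = 4/3)
-13*(O(1) - 122) = -13*(4/3 - 122) = -13*(-362/3) = 4706/3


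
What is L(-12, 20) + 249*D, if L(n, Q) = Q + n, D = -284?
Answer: -70708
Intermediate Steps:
L(-12, 20) + 249*D = (20 - 12) + 249*(-284) = 8 - 70716 = -70708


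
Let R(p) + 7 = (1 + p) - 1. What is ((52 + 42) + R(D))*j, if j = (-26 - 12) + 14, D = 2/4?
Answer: -2100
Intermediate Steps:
D = ½ (D = 2*(¼) = ½ ≈ 0.50000)
R(p) = -7 + p (R(p) = -7 + ((1 + p) - 1) = -7 + p)
j = -24 (j = -38 + 14 = -24)
((52 + 42) + R(D))*j = ((52 + 42) + (-7 + ½))*(-24) = (94 - 13/2)*(-24) = (175/2)*(-24) = -2100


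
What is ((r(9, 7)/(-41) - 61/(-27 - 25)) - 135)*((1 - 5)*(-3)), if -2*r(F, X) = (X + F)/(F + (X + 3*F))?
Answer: -36804903/22919 ≈ -1605.9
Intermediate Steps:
r(F, X) = -(F + X)/(2*(X + 4*F)) (r(F, X) = -(X + F)/(2*(F + (X + 3*F))) = -(F + X)/(2*(X + 4*F)))
((r(9, 7)/(-41) - 61/(-27 - 25)) - 135)*((1 - 5)*(-3)) = ((((-1*9 - 1*7)/(2*(7 + 4*9)))/(-41) - 61/(-27 - 25)) - 135)*((1 - 5)*(-3)) = ((((-9 - 7)/(2*(7 + 36)))*(-1/41) - 61/(-52)) - 135)*(-4*(-3)) = ((((½)*(-16)/43)*(-1/41) - 61*(-1/52)) - 135)*12 = ((((½)*(1/43)*(-16))*(-1/41) + 61/52) - 135)*12 = ((-8/43*(-1/41) + 61/52) - 135)*12 = ((8/1763 + 61/52) - 135)*12 = (107959/91676 - 135)*12 = -12268301/91676*12 = -36804903/22919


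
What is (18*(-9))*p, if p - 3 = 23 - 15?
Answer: -1782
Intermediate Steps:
p = 11 (p = 3 + (23 - 15) = 3 + 8 = 11)
(18*(-9))*p = (18*(-9))*11 = -162*11 = -1782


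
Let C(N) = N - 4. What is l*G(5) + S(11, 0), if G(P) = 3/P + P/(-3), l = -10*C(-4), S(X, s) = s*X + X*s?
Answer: -256/3 ≈ -85.333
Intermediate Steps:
C(N) = -4 + N
S(X, s) = 2*X*s (S(X, s) = X*s + X*s = 2*X*s)
l = 80 (l = -10*(-4 - 4) = -10*(-8) = 80)
G(P) = 3/P - P/3 (G(P) = 3/P + P*(-1/3) = 3/P - P/3)
l*G(5) + S(11, 0) = 80*(3/5 - 1/3*5) + 2*11*0 = 80*(3*(1/5) - 5/3) + 0 = 80*(3/5 - 5/3) + 0 = 80*(-16/15) + 0 = -256/3 + 0 = -256/3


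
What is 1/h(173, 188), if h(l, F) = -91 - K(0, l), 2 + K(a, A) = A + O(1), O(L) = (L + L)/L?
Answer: -1/264 ≈ -0.0037879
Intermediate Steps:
O(L) = 2 (O(L) = (2*L)/L = 2)
K(a, A) = A (K(a, A) = -2 + (A + 2) = -2 + (2 + A) = A)
h(l, F) = -91 - l
1/h(173, 188) = 1/(-91 - 1*173) = 1/(-91 - 173) = 1/(-264) = -1/264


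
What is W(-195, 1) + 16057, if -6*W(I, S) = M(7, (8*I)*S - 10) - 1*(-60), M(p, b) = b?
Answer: 48926/3 ≈ 16309.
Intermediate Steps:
W(I, S) = -25/3 - 4*I*S/3 (W(I, S) = -(((8*I)*S - 10) - 1*(-60))/6 = -((8*I*S - 10) + 60)/6 = -((-10 + 8*I*S) + 60)/6 = -(50 + 8*I*S)/6 = -25/3 - 4*I*S/3)
W(-195, 1) + 16057 = (-25/3 - 4/3*(-195)*1) + 16057 = (-25/3 + 260) + 16057 = 755/3 + 16057 = 48926/3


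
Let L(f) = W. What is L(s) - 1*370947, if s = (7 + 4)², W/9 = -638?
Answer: -376689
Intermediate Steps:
W = -5742 (W = 9*(-638) = -5742)
s = 121 (s = 11² = 121)
L(f) = -5742
L(s) - 1*370947 = -5742 - 1*370947 = -5742 - 370947 = -376689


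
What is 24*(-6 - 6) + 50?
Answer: -238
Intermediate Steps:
24*(-6 - 6) + 50 = 24*(-12) + 50 = -288 + 50 = -238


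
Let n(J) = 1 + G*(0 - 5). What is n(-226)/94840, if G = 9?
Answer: -11/23710 ≈ -0.00046394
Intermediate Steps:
n(J) = -44 (n(J) = 1 + 9*(0 - 5) = 1 + 9*(-5) = 1 - 45 = -44)
n(-226)/94840 = -44/94840 = -44*1/94840 = -11/23710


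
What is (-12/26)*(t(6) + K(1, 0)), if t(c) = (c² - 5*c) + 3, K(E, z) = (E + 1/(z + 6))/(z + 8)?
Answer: -439/104 ≈ -4.2212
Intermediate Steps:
K(E, z) = (E + 1/(6 + z))/(8 + z)
t(c) = 3 + c² - 5*c
(-12/26)*(t(6) + K(1, 0)) = (-12/26)*((3 + 6² - 5*6) + (1 + 6*1 + 1*0)/(48 + 0² + 14*0)) = (-12*1/26)*((3 + 36 - 30) + (1 + 6 + 0)/(48 + 0 + 0)) = -6*(9 + 7/48)/13 = -6/13*439/48 = -439/104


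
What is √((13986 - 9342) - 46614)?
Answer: I*√41970 ≈ 204.87*I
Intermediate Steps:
√((13986 - 9342) - 46614) = √(4644 - 46614) = √(-41970) = I*√41970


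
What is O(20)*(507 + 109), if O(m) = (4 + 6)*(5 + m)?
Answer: 154000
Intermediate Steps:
O(m) = 50 + 10*m (O(m) = 10*(5 + m) = 50 + 10*m)
O(20)*(507 + 109) = (50 + 10*20)*(507 + 109) = (50 + 200)*616 = 250*616 = 154000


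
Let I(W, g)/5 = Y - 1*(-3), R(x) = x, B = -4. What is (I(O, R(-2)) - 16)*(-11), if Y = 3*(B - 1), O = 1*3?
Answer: 836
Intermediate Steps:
O = 3
Y = -15 (Y = 3*(-4 - 1) = 3*(-5) = -15)
I(W, g) = -60 (I(W, g) = 5*(-15 - 1*(-3)) = 5*(-15 + 3) = 5*(-12) = -60)
(I(O, R(-2)) - 16)*(-11) = (-60 - 16)*(-11) = -76*(-11) = 836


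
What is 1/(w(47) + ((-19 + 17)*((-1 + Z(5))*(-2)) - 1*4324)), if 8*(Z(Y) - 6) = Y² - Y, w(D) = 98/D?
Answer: -47/201720 ≈ -0.00023300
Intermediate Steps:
Z(Y) = 6 - Y/8 + Y²/8 (Z(Y) = 6 + (Y² - Y)/8 = 6 + (-Y/8 + Y²/8) = 6 - Y/8 + Y²/8)
1/(w(47) + ((-19 + 17)*((-1 + Z(5))*(-2)) - 1*4324)) = 1/(98/47 + ((-19 + 17)*((-1 + (6 - ⅛*5 + (⅛)*5²))*(-2)) - 1*4324)) = 1/(98*(1/47) + (-2*(-1 + (6 - 5/8 + (⅛)*25))*(-2) - 4324)) = 1/(98/47 + (-2*(-1 + (6 - 5/8 + 25/8))*(-2) - 4324)) = 1/(98/47 + (-2*(-1 + 17/2)*(-2) - 4324)) = 1/(98/47 + (-15*(-2) - 4324)) = 1/(98/47 + (-2*(-15) - 4324)) = 1/(98/47 + (30 - 4324)) = 1/(98/47 - 4294) = 1/(-201720/47) = -47/201720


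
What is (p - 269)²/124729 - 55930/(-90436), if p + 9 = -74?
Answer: 35931769/22292474 ≈ 1.6118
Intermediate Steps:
p = -83 (p = -9 - 74 = -83)
(p - 269)²/124729 - 55930/(-90436) = (-83 - 269)²/124729 - 55930/(-90436) = (-352)²*(1/124729) - 55930*(-1/90436) = 123904*(1/124729) + 27965/45218 = 11264/11339 + 27965/45218 = 35931769/22292474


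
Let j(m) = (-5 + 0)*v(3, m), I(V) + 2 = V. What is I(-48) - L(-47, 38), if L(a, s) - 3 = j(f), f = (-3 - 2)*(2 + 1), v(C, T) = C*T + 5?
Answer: -253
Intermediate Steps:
v(C, T) = 5 + C*T
I(V) = -2 + V
f = -15 (f = -5*3 = -15)
j(m) = -25 - 15*m (j(m) = (-5 + 0)*(5 + 3*m) = -5*(5 + 3*m) = -25 - 15*m)
L(a, s) = 203 (L(a, s) = 3 + (-25 - 15*(-15)) = 3 + (-25 + 225) = 3 + 200 = 203)
I(-48) - L(-47, 38) = (-2 - 48) - 1*203 = -50 - 203 = -253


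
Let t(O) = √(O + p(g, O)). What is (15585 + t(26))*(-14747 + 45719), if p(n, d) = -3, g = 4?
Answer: 482698620 + 30972*√23 ≈ 4.8285e+8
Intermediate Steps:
t(O) = √(-3 + O) (t(O) = √(O - 3) = √(-3 + O))
(15585 + t(26))*(-14747 + 45719) = (15585 + √(-3 + 26))*(-14747 + 45719) = (15585 + √23)*30972 = 482698620 + 30972*√23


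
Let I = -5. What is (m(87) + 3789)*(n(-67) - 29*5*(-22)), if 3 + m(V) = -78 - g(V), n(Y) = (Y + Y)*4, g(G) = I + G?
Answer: 9623404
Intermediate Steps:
g(G) = -5 + G
n(Y) = 8*Y (n(Y) = (2*Y)*4 = 8*Y)
m(V) = -76 - V (m(V) = -3 + (-78 - (-5 + V)) = -3 + (-78 + (5 - V)) = -3 + (-73 - V) = -76 - V)
(m(87) + 3789)*(n(-67) - 29*5*(-22)) = ((-76 - 1*87) + 3789)*(8*(-67) - 29*5*(-22)) = ((-76 - 87) + 3789)*(-536 - 145*(-22)) = (-163 + 3789)*(-536 + 3190) = 3626*2654 = 9623404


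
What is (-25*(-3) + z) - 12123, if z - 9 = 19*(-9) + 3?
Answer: -12207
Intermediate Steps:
z = -159 (z = 9 + (19*(-9) + 3) = 9 + (-171 + 3) = 9 - 168 = -159)
(-25*(-3) + z) - 12123 = (-25*(-3) - 159) - 12123 = (75 - 159) - 12123 = -84 - 12123 = -12207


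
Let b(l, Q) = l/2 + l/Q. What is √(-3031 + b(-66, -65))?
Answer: I*√12941110/65 ≈ 55.344*I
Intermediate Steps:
b(l, Q) = l/2 + l/Q (b(l, Q) = l*(½) + l/Q = l/2 + l/Q)
√(-3031 + b(-66, -65)) = √(-3031 + ((½)*(-66) - 66/(-65))) = √(-3031 + (-33 - 66*(-1/65))) = √(-3031 + (-33 + 66/65)) = √(-3031 - 2079/65) = √(-199094/65) = I*√12941110/65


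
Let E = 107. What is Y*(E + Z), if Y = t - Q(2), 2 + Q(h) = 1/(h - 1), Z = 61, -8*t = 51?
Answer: -903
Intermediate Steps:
t = -51/8 (t = -⅛*51 = -51/8 ≈ -6.3750)
Q(h) = -2 + 1/(-1 + h) (Q(h) = -2 + 1/(h - 1) = -2 + 1/(-1 + h))
Y = -43/8 (Y = -51/8 - (3 - 2*2)/(-1 + 2) = -51/8 - (3 - 4)/1 = -51/8 - (-1) = -51/8 - 1*(-1) = -51/8 + 1 = -43/8 ≈ -5.3750)
Y*(E + Z) = -43*(107 + 61)/8 = -43/8*168 = -903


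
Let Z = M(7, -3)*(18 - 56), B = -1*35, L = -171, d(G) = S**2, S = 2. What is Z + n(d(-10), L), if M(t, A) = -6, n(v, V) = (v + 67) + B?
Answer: 264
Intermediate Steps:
d(G) = 4 (d(G) = 2**2 = 4)
B = -35
n(v, V) = 32 + v (n(v, V) = (v + 67) - 35 = (67 + v) - 35 = 32 + v)
Z = 228 (Z = -6*(18 - 56) = -6*(-38) = 228)
Z + n(d(-10), L) = 228 + (32 + 4) = 228 + 36 = 264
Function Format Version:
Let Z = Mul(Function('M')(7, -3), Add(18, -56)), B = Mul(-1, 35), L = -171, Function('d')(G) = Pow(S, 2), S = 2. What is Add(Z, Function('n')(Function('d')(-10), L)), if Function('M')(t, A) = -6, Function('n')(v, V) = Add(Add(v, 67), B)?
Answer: 264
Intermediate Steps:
Function('d')(G) = 4 (Function('d')(G) = Pow(2, 2) = 4)
B = -35
Function('n')(v, V) = Add(32, v) (Function('n')(v, V) = Add(Add(v, 67), -35) = Add(Add(67, v), -35) = Add(32, v))
Z = 228 (Z = Mul(-6, Add(18, -56)) = Mul(-6, -38) = 228)
Add(Z, Function('n')(Function('d')(-10), L)) = Add(228, Add(32, 4)) = Add(228, 36) = 264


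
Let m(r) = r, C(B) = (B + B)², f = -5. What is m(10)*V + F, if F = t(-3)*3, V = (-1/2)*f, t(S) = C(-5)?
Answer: 325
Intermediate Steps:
C(B) = 4*B² (C(B) = (2*B)² = 4*B²)
t(S) = 100 (t(S) = 4*(-5)² = 4*25 = 100)
V = 5/2 (V = (-1/2)*(-5) = ((½)*(-1))*(-5) = -½*(-5) = 5/2 ≈ 2.5000)
F = 300 (F = 100*3 = 300)
m(10)*V + F = 10*(5/2) + 300 = 25 + 300 = 325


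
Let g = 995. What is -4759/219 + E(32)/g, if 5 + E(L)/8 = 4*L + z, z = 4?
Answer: -4512701/217905 ≈ -20.709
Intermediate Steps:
E(L) = -8 + 32*L (E(L) = -40 + 8*(4*L + 4) = -40 + 8*(4 + 4*L) = -40 + (32 + 32*L) = -8 + 32*L)
-4759/219 + E(32)/g = -4759/219 + (-8 + 32*32)/995 = -4759*1/219 + (-8 + 1024)*(1/995) = -4759/219 + 1016*(1/995) = -4759/219 + 1016/995 = -4512701/217905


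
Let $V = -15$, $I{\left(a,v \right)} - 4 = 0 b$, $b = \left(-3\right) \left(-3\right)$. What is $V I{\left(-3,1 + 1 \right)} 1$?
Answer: $-60$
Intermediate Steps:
$b = 9$
$I{\left(a,v \right)} = 4$ ($I{\left(a,v \right)} = 4 + 0 \cdot 9 = 4 + 0 = 4$)
$V I{\left(-3,1 + 1 \right)} 1 = \left(-15\right) 4 \cdot 1 = \left(-60\right) 1 = -60$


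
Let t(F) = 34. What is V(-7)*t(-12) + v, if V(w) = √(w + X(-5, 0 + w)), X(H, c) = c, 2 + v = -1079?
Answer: -1081 + 34*I*√14 ≈ -1081.0 + 127.22*I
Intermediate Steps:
v = -1081 (v = -2 - 1079 = -1081)
V(w) = √2*√w (V(w) = √(w + (0 + w)) = √(w + w) = √(2*w) = √2*√w)
V(-7)*t(-12) + v = (√2*√(-7))*34 - 1081 = (√2*(I*√7))*34 - 1081 = (I*√14)*34 - 1081 = 34*I*√14 - 1081 = -1081 + 34*I*√14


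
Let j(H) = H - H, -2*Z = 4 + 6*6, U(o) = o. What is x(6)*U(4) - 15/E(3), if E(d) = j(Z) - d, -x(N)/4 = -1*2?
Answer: 37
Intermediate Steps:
Z = -20 (Z = -(4 + 6*6)/2 = -(4 + 36)/2 = -½*40 = -20)
j(H) = 0
x(N) = 8 (x(N) = -(-4)*2 = -4*(-2) = 8)
E(d) = -d (E(d) = 0 - d = -d)
x(6)*U(4) - 15/E(3) = 8*4 - 15/((-1*3)) = 32 - 15/(-3) = 32 - 15*(-⅓) = 32 + 5 = 37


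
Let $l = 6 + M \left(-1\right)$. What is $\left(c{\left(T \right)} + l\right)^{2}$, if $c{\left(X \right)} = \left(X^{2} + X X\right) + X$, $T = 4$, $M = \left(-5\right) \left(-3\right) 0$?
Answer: $1764$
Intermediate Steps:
$M = 0$ ($M = 15 \cdot 0 = 0$)
$c{\left(X \right)} = X + 2 X^{2}$ ($c{\left(X \right)} = \left(X^{2} + X^{2}\right) + X = 2 X^{2} + X = X + 2 X^{2}$)
$l = 6$ ($l = 6 + 0 \left(-1\right) = 6 + 0 = 6$)
$\left(c{\left(T \right)} + l\right)^{2} = \left(4 \left(1 + 2 \cdot 4\right) + 6\right)^{2} = \left(4 \left(1 + 8\right) + 6\right)^{2} = \left(4 \cdot 9 + 6\right)^{2} = \left(36 + 6\right)^{2} = 42^{2} = 1764$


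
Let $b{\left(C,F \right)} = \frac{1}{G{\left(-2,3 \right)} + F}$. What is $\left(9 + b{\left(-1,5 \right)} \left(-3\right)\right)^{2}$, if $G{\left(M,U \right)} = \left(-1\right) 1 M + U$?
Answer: $\frac{7569}{100} \approx 75.69$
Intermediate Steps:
$G{\left(M,U \right)} = U - M$ ($G{\left(M,U \right)} = - M + U = U - M$)
$b{\left(C,F \right)} = \frac{1}{5 + F}$ ($b{\left(C,F \right)} = \frac{1}{\left(3 - -2\right) + F} = \frac{1}{\left(3 + 2\right) + F} = \frac{1}{5 + F}$)
$\left(9 + b{\left(-1,5 \right)} \left(-3\right)\right)^{2} = \left(9 + \frac{1}{5 + 5} \left(-3\right)\right)^{2} = \left(9 + \frac{1}{10} \left(-3\right)\right)^{2} = \left(9 - \frac{3}{10}\right)^{2} = \left(\frac{87}{10}\right)^{2} = \frac{7569}{100}$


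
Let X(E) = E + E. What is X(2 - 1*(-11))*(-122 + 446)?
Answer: 8424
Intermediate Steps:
X(E) = 2*E
X(2 - 1*(-11))*(-122 + 446) = (2*(2 - 1*(-11)))*(-122 + 446) = (2*(2 + 11))*324 = (2*13)*324 = 26*324 = 8424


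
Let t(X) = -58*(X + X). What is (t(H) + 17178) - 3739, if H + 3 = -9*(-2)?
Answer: 11699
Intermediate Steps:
H = 15 (H = -3 - 9*(-2) = -3 + 18 = 15)
t(X) = -116*X
(t(H) + 17178) - 3739 = (-116*15 + 17178) - 3739 = (-1740 + 17178) - 3739 = 15438 - 3739 = 11699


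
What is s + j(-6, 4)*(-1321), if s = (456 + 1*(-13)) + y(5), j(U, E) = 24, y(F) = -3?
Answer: -31264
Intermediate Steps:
s = 440 (s = (456 + 1*(-13)) - 3 = (456 - 13) - 3 = 443 - 3 = 440)
s + j(-6, 4)*(-1321) = 440 + 24*(-1321) = 440 - 31704 = -31264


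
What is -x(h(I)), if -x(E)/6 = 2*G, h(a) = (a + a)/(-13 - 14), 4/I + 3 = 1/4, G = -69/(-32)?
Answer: 207/8 ≈ 25.875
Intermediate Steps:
G = 69/32 (G = -69*(-1/32) = 69/32 ≈ 2.1563)
I = -16/11 (I = 4/(-3 + 1/4) = 4/(-3 + ¼) = 4/(-11/4) = 4*(-4/11) = -16/11 ≈ -1.4545)
h(a) = -2*a/27 (h(a) = (2*a)/(-27) = (2*a)*(-1/27) = -2*a/27)
x(E) = -207/8 (x(E) = -12*69/32 = -6*69/16 = -207/8)
-x(h(I)) = -1*(-207/8) = 207/8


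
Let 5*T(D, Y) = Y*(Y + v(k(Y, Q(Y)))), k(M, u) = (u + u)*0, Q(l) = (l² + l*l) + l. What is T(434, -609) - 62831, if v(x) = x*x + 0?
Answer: 56726/5 ≈ 11345.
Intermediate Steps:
Q(l) = l + 2*l² (Q(l) = (l² + l²) + l = 2*l² + l = l + 2*l²)
k(M, u) = 0 (k(M, u) = (2*u)*0 = 0)
v(x) = x² (v(x) = x² + 0 = x²)
T(D, Y) = Y²/5 (T(D, Y) = (Y*(Y + 0²))/5 = (Y*(Y + 0))/5 = (Y*Y)/5 = Y²/5)
T(434, -609) - 62831 = (⅕)*(-609)² - 62831 = (⅕)*370881 - 62831 = 370881/5 - 62831 = 56726/5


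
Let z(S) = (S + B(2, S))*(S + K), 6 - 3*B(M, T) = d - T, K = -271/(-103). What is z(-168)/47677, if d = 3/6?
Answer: 22704989/29464386 ≈ 0.77059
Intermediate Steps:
d = ½ (d = 3*(⅙) = ½ ≈ 0.50000)
K = 271/103 (K = -271*(-1/103) = 271/103 ≈ 2.6311)
B(M, T) = 11/6 + T/3 (B(M, T) = 2 - (½ - T)/3 = 2 + (-⅙ + T/3) = 11/6 + T/3)
z(S) = (11/6 + 4*S/3)*(271/103 + S) (z(S) = (S + (11/6 + S/3))*(S + 271/103) = (11/6 + 4*S/3)*(271/103 + S))
z(-168)/47677 = (2981/618 + (4/3)*(-168)² + (3301/618)*(-168))/47677 = (2981/618 + (4/3)*28224 - 92428/103)*(1/47677) = (2981/618 + 37632 - 92428/103)*(1/47677) = (22704989/618)*(1/47677) = 22704989/29464386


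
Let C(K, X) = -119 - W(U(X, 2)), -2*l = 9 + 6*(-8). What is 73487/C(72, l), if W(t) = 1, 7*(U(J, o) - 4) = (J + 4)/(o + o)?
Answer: -73487/120 ≈ -612.39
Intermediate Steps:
U(J, o) = 4 + (4 + J)/(14*o) (U(J, o) = 4 + ((J + 4)/(o + o))/7 = 4 + ((4 + J)/((2*o)))/7 = 4 + ((4 + J)*(1/(2*o)))/7 = 4 + ((4 + J)/(2*o))/7 = 4 + (4 + J)/(14*o))
l = 39/2 (l = -(9 + 6*(-8))/2 = -(9 - 48)/2 = -1/2*(-39) = 39/2 ≈ 19.500)
C(K, X) = -120 (C(K, X) = -119 - 1*1 = -119 - 1 = -120)
73487/C(72, l) = 73487/(-120) = 73487*(-1/120) = -73487/120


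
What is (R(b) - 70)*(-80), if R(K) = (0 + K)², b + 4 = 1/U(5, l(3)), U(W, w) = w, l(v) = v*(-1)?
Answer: 36880/9 ≈ 4097.8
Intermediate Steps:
l(v) = -v
b = -13/3 (b = -4 + 1/(-1*3) = -4 + 1/(-3) = -4 - ⅓ = -13/3 ≈ -4.3333)
R(K) = K²
(R(b) - 70)*(-80) = ((-13/3)² - 70)*(-80) = (169/9 - 70)*(-80) = -461/9*(-80) = 36880/9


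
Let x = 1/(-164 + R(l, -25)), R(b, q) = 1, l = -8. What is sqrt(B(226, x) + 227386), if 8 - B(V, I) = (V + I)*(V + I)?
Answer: 3*sqrt(520518513)/163 ≈ 419.91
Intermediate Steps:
x = -1/163 (x = 1/(-164 + 1) = 1/(-163) = -1/163 ≈ -0.0061350)
B(V, I) = 8 - (I + V)**2 (B(V, I) = 8 - (V + I)*(V + I) = 8 - (I + V)*(I + V) = 8 - (I + V)**2)
sqrt(B(226, x) + 227386) = sqrt((8 - (-1/163 + 226)**2) + 227386) = sqrt((8 - (36837/163)**2) + 227386) = sqrt((8 - 1*1356964569/26569) + 227386) = sqrt((8 - 1356964569/26569) + 227386) = sqrt(-1356752017/26569 + 227386) = sqrt(4684666617/26569) = 3*sqrt(520518513)/163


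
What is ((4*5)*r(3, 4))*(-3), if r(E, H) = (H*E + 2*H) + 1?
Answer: -1260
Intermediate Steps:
r(E, H) = 1 + 2*H + E*H (r(E, H) = (E*H + 2*H) + 1 = (2*H + E*H) + 1 = 1 + 2*H + E*H)
((4*5)*r(3, 4))*(-3) = ((4*5)*(1 + 2*4 + 3*4))*(-3) = (20*(1 + 8 + 12))*(-3) = (20*21)*(-3) = 420*(-3) = -1260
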